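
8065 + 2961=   11026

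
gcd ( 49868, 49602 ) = 14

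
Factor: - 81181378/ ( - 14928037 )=2^1*541^1*75029^1*14928037^( - 1 ) 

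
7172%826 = 564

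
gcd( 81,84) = 3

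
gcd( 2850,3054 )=6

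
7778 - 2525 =5253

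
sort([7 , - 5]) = [ - 5 , 7 ] 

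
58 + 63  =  121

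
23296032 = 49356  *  472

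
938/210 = 4  +  7/15 = 4.47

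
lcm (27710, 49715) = 1690310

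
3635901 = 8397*433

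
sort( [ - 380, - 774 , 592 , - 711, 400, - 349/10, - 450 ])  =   [-774,  -  711, - 450, - 380, - 349/10,400, 592 ] 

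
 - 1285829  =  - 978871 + -306958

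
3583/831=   4+259/831 = 4.31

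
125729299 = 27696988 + 98032311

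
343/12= 343/12 =28.58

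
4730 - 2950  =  1780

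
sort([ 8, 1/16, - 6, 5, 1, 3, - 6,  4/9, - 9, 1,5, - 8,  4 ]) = [ -9, - 8, - 6 , - 6,  1/16,4/9, 1, 1 , 3,4, 5, 5,  8]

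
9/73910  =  9/73910  =  0.00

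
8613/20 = 430 + 13/20 =430.65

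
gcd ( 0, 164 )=164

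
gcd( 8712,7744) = 968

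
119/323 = 7/19= 0.37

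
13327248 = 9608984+3718264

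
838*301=252238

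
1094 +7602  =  8696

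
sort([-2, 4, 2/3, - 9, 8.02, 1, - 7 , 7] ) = [ - 9, - 7, - 2, 2/3, 1,4, 7, 8.02 ] 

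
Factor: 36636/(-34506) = -86/81 =- 2^1*3^(-4 )*43^1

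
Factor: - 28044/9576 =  - 41/14 = -2^( - 1 )*7^(  -  1)*41^1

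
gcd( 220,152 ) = 4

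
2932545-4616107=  - 1683562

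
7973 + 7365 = 15338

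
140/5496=35/1374 = 0.03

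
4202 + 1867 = 6069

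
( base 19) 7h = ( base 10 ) 150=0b10010110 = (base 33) 4I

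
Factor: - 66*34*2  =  -2^3*3^1*11^1*17^1 = - 4488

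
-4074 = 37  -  4111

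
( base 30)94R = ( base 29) 9NB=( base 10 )8247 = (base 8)20067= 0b10000000110111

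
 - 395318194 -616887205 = -1012205399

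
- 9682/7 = -9682/7 = - 1383.14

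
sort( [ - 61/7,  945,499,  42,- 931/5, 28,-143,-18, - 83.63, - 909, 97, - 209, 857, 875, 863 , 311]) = [-909,-209, - 931/5,- 143,-83.63,-18, - 61/7, 28,42, 97, 311,499, 857, 863, 875,  945]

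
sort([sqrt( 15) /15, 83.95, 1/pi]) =[ sqrt(15) /15,1/pi , 83.95 ]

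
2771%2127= 644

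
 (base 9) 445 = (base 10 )365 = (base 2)101101101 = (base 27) DE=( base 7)1031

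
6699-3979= 2720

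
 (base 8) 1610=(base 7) 2431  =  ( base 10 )904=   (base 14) 488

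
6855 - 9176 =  - 2321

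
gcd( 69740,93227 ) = 1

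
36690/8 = 18345/4 = 4586.25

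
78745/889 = 78745/889 = 88.58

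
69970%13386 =3040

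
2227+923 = 3150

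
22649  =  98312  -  75663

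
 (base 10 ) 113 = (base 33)3E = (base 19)5i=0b1110001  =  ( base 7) 221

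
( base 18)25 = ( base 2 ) 101001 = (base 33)18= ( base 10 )41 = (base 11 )38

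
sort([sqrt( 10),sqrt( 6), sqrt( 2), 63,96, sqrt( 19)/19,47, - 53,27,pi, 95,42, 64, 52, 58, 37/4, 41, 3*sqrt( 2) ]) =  [ - 53 , sqrt( 19)/19, sqrt( 2 ), sqrt( 6), pi,sqrt(10), 3*sqrt( 2),37/4,27,41, 42, 47,52, 58, 63, 64, 95 , 96] 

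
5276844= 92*57357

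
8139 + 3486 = 11625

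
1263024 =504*2506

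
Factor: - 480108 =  - 2^2 * 3^1*40009^1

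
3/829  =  3/829 =0.00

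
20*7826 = 156520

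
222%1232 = 222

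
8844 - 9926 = -1082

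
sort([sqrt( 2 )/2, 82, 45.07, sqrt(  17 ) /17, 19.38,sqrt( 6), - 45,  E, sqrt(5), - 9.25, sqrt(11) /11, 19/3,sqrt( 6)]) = [ - 45,-9.25, sqrt( 17) /17, sqrt( 11 )/11,  sqrt(2)/2,sqrt( 5 ), sqrt(6), sqrt(6), E, 19/3, 19.38, 45.07,82]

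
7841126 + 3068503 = 10909629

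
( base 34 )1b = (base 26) 1j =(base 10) 45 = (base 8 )55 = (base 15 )30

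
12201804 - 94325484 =-82123680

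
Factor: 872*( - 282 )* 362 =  - 2^5 * 3^1*47^1*109^1*181^1 = - 89017248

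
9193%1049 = 801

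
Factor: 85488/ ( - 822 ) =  - 104 =-2^3 *13^1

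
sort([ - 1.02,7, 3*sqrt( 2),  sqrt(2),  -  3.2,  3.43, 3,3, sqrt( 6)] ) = [-3.2 ,- 1.02, sqrt( 2 ), sqrt(6) , 3, 3,3.43, 3*sqrt ( 2), 7]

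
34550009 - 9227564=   25322445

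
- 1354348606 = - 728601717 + -625746889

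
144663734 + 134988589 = 279652323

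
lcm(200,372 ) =18600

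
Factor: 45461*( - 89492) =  - 4068395812  =  - 2^2*13^3 * 269^1*1721^1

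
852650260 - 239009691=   613640569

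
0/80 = 0=0.00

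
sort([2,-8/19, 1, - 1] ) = [ - 1, - 8/19,1, 2] 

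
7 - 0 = 7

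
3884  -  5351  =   - 1467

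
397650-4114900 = -3717250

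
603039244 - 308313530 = 294725714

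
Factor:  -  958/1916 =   -  1/2  =  - 2^( - 1)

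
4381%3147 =1234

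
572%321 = 251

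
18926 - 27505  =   - 8579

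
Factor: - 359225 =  - 5^2 *14369^1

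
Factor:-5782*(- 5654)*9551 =312235828828 = 2^2*7^2*11^1*59^1 * 257^1 * 9551^1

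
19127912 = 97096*197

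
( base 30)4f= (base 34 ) 3x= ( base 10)135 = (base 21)69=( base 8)207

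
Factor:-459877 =  -  11^1*97^1*431^1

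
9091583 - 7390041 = 1701542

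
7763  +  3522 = 11285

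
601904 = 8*75238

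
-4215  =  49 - 4264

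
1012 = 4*253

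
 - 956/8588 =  - 239/2147 = - 0.11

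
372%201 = 171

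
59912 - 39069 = 20843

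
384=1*384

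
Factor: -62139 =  - 3^1*7^1*11^1 * 269^1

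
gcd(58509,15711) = 3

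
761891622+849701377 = 1611592999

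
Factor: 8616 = 2^3*3^1*359^1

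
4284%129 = 27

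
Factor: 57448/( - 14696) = -11^ ( - 1 ) * 43^1 = - 43/11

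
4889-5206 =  - 317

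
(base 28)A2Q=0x1ef2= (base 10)7922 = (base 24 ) DI2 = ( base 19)12HI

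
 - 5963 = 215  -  6178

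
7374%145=124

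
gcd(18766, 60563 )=853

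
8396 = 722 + 7674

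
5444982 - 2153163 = 3291819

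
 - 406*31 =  - 12586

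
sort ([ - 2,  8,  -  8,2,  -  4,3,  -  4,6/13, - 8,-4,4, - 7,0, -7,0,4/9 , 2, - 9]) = [ - 9, - 8, -8,- 7,-7, - 4,-4 , - 4, -2, 0, 0 , 4/9,6/13 , 2,  2, 3,  4,8 ] 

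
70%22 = 4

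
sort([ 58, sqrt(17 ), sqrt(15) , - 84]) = [  -  84, sqrt(15),sqrt(17), 58] 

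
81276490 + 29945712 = 111222202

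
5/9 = 5/9 = 0.56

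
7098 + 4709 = 11807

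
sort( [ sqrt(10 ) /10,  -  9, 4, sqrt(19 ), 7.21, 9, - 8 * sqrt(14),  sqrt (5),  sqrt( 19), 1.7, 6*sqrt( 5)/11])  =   [- 8*sqrt(14),-9,  sqrt( 10) /10,  6*sqrt( 5 )/11,1.7, sqrt(5 ),4,  sqrt(19) , sqrt(19 ), 7.21 , 9]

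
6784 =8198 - 1414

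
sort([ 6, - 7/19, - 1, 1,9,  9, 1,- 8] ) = [-8, -1, -7/19,  1 , 1, 6, 9,9]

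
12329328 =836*14748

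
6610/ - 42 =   -  158+13/21 = - 157.38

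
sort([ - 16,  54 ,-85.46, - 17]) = [ - 85.46, - 17, - 16, 54] 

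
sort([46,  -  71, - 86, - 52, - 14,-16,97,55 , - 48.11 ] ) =[ - 86, - 71, - 52, - 48.11, - 16 ,-14, 46, 55,97] 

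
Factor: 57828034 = 2^1*11^1* 43^1 *61129^1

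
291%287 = 4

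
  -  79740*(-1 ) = 79740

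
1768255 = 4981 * 355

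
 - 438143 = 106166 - 544309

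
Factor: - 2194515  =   - 3^2*5^1*48767^1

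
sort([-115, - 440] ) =[ - 440, - 115]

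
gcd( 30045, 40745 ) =5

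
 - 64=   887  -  951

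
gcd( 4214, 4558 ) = 86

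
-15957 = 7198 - 23155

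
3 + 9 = 12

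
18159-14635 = 3524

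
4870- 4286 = 584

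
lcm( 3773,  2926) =143374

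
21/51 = 7/17 = 0.41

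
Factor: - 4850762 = -2^1*7^1 * 421^1*823^1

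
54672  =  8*6834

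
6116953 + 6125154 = 12242107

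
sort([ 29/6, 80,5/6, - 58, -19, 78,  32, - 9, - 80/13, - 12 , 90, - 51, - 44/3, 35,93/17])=[ - 58 , - 51, - 19, - 44/3,  -  12 , - 9, - 80/13, 5/6, 29/6,  93/17, 32, 35,  78, 80, 90] 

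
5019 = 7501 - 2482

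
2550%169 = 15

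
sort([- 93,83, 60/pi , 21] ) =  [ - 93, 60/pi,21 , 83]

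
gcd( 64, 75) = 1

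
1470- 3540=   -  2070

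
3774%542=522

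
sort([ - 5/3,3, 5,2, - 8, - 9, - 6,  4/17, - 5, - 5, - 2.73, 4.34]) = [ - 9, - 8, - 6,  -  5 ,  -  5,  -  2.73,-5/3, 4/17,2,3,4.34, 5]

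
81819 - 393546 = -311727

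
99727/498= 99727/498= 200.26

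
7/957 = 7/957 = 0.01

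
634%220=194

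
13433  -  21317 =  - 7884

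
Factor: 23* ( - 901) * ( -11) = 11^1*17^1*23^1 * 53^1 = 227953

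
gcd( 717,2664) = 3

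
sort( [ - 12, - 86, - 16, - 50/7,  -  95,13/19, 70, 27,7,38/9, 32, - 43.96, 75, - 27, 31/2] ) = [ - 95, - 86, - 43.96,  -  27 ,-16, - 12, - 50/7,13/19, 38/9,7,  31/2, 27, 32, 70, 75]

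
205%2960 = 205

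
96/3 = 32=32.00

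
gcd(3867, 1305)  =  3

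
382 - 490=  -  108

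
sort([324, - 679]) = [ - 679, 324 ]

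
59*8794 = 518846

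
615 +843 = 1458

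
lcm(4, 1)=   4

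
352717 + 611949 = 964666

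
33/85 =33/85 = 0.39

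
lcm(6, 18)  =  18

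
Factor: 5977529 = 331^1*18059^1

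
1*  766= 766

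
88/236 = 22/59 = 0.37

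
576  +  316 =892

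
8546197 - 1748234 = 6797963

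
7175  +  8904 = 16079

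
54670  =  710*77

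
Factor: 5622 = 2^1*3^1 * 937^1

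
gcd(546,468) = 78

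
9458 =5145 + 4313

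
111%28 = 27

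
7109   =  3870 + 3239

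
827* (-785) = -649195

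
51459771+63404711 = 114864482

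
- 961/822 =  - 961/822 = - 1.17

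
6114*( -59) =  - 360726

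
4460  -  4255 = 205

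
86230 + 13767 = 99997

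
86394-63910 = 22484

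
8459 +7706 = 16165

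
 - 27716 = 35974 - 63690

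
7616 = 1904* 4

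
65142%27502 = 10138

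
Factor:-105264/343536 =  - 3^1*43^1*421^ (-1 ) = - 129/421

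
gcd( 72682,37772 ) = 2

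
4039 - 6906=  -  2867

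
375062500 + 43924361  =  418986861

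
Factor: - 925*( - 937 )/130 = 173345/26  =  2^( - 1) * 5^1 * 13^( - 1 ) *37^1 * 937^1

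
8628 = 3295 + 5333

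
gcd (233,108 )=1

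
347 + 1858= 2205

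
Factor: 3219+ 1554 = 3^1 * 37^1*43^1 = 4773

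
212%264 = 212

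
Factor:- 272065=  - 5^1*54413^1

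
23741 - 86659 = - 62918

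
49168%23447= 2274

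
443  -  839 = -396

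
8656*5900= 51070400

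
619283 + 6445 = 625728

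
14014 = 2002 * 7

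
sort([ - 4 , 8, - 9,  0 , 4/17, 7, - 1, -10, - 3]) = [ - 10 , - 9, - 4, -3, - 1,0,4/17,7,8 ]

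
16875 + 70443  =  87318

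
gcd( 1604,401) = 401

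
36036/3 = 12012 = 12012.00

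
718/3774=359/1887 = 0.19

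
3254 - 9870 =-6616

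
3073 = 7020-3947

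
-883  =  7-890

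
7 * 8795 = 61565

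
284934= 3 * 94978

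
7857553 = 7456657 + 400896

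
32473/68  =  32473/68 = 477.54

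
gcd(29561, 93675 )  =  1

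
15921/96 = 165 + 27/32= 165.84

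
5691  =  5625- - 66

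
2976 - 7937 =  - 4961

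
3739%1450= 839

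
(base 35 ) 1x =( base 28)2c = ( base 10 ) 68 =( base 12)58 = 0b1000100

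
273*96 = 26208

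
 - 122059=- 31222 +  - 90837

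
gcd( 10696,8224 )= 8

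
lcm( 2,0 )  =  0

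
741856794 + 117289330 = 859146124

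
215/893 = 215/893 = 0.24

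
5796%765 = 441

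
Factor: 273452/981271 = 2^2*137^1*499^1*981271^(-1)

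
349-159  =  190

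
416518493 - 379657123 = 36861370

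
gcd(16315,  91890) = 5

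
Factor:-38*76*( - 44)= 127072 =2^5*11^1*19^2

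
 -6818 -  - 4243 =  -  2575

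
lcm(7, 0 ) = 0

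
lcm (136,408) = 408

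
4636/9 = 515+1/9 =515.11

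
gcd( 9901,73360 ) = 1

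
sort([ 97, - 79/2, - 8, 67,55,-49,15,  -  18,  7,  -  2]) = [- 49, - 79/2 , - 18, - 8, - 2,7, 15 , 55, 67,97]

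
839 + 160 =999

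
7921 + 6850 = 14771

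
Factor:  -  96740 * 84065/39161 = - 8132448100/39161  =  - 2^2*5^2*7^1*17^1*23^1*43^1*691^1*39161^( -1)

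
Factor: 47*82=2^1*41^1*47^1 =3854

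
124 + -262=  - 138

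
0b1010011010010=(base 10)5330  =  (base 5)132310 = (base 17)1179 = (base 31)5GT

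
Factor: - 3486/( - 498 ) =7^1 = 7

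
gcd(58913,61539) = 1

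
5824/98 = 59  +  3/7 = 59.43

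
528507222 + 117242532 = 645749754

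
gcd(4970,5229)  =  7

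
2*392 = 784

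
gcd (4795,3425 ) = 685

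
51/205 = 51/205 = 0.25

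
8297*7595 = 63015715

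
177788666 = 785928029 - 608139363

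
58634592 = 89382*656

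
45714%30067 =15647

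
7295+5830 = 13125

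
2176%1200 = 976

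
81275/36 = 81275/36 = 2257.64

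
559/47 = 559/47 = 11.89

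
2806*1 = 2806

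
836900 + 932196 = 1769096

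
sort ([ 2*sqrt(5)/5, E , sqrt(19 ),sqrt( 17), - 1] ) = [ - 1, 2 * sqrt(5 )/5,E,sqrt(17) , sqrt( 19) ]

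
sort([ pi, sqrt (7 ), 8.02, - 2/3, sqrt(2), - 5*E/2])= [ - 5*E/2, - 2/3,sqrt(2), sqrt(7),pi,8.02]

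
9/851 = 9/851=   0.01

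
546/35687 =546/35687 = 0.02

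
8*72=576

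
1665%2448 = 1665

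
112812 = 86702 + 26110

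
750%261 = 228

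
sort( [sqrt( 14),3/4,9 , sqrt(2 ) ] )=[3/4,sqrt( 2 ),sqrt(14),9] 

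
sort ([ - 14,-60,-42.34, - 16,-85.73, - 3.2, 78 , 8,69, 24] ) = [ - 85.73, - 60, - 42.34, - 16,-14, - 3.2,8, 24,69, 78 ] 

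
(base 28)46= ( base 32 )3M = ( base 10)118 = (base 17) 6G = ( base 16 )76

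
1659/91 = 237/13 =18.23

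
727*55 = 39985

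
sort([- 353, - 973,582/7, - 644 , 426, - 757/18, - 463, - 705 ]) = [  -  973, - 705,-644, - 463 , - 353, - 757/18, 582/7,426 ]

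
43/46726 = 43/46726 = 0.00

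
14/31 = 14/31 = 0.45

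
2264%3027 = 2264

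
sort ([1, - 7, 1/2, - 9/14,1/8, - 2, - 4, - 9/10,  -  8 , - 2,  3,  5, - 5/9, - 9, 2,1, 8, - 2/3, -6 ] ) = [ - 9, - 8,  -  7, - 6, - 4, - 2, - 2 ,-9/10, - 2/3, - 9/14, - 5/9, 1/8 , 1/2,1,1 , 2,3,5,8] 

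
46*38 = 1748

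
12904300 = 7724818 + 5179482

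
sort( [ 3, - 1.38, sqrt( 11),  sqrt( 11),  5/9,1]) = [-1.38,5/9, 1, 3,sqrt( 11),sqrt ( 11 ) ] 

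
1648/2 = 824 = 824.00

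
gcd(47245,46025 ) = 5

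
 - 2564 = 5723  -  8287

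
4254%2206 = 2048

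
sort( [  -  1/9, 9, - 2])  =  [ - 2, - 1/9, 9] 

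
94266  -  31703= 62563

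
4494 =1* 4494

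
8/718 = 4/359 = 0.01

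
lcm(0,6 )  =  0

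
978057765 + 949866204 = 1927923969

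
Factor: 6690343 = 11^1*608213^1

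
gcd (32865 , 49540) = 5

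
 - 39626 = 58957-98583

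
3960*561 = 2221560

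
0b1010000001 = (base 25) 10g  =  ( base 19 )1ee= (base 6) 2545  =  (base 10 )641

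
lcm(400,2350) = 18800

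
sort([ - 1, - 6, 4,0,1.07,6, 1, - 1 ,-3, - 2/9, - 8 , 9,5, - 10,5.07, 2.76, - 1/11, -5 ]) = [ - 10,  -  8, -6,  -  5,-3,  -  1 ,-1, - 2/9 , - 1/11,0,1,1.07,  2.76,  4,5,5.07,6,9] 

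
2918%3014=2918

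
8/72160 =1/9020 = 0.00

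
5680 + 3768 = 9448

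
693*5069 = 3512817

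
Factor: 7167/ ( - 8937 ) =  - 2389/2979 = - 3^(- 2)*331^ ( - 1 )*2389^1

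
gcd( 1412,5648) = 1412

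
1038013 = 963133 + 74880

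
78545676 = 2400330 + 76145346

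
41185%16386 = 8413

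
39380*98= 3859240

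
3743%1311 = 1121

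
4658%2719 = 1939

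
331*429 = 141999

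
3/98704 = 3/98704 = 0.00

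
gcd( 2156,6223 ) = 49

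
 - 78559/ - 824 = 95 + 279/824 =95.34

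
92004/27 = 3407+ 5/9 = 3407.56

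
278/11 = 25+3/11 = 25.27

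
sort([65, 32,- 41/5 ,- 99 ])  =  [ - 99, - 41/5, 32, 65 ]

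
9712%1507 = 670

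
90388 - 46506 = 43882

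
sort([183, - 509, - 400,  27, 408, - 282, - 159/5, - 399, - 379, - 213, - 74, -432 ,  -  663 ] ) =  [- 663,- 509, - 432 ,  -  400, - 399, - 379, - 282, - 213, - 74,-159/5,27,183, 408]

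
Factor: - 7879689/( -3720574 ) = 2^( - 1)*3^2*11^(-1 )*13^( - 1)*13009^( - 1 ) * 875521^1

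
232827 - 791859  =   - 559032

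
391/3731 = 391/3731 = 0.10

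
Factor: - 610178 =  - 2^1*59^1*5171^1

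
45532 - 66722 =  - 21190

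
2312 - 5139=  - 2827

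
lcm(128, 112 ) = 896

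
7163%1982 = 1217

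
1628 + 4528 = 6156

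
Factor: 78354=2^1*3^3 * 1451^1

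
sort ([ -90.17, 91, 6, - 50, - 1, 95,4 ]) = [  -  90.17, - 50, - 1,4, 6,91,  95]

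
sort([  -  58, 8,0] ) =[ - 58,0,8 ]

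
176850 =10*17685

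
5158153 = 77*66989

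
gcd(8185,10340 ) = 5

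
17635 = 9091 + 8544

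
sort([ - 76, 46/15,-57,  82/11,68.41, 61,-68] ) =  [- 76, - 68, -57,46/15,82/11, 61, 68.41 ]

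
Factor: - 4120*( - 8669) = 35716280 = 2^3*5^1*103^1*8669^1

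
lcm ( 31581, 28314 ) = 821106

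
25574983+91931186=117506169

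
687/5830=687/5830 = 0.12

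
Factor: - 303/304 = - 2^( - 4)*3^1 *19^ (  -  1)*101^1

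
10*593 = 5930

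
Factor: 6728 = 2^3*29^2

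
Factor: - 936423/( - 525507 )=3^1*47^( - 1)*3727^( -1)*104047^1= 312141/175169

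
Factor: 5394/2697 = 2^1  =  2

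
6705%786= 417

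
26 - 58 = -32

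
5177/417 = 5177/417 = 12.41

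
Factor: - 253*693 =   -  3^2*7^1*11^2*23^1 = - 175329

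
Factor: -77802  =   - 2^1*3^1*12967^1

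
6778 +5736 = 12514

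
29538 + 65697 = 95235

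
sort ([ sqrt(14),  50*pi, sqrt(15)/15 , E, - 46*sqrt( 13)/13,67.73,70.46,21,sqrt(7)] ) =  [  -  46*sqrt (13 )/13,sqrt (15)/15,sqrt( 7 ),E, sqrt( 14 ),21, 67.73,70.46,50*pi]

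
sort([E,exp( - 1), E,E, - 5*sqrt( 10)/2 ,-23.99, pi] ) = [-23.99,-5 * sqrt( 10)/2,  exp(  -  1 ), E,E,E,pi ]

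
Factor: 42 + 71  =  113^1 = 113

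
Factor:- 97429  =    -  97429^1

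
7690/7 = 7690/7 = 1098.57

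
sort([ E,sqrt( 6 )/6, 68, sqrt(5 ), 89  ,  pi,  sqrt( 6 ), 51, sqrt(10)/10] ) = [sqrt(10 ) /10 , sqrt( 6)/6,sqrt(5 ), sqrt(6),E,  pi,51, 68,89 ] 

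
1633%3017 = 1633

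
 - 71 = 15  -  86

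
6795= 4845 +1950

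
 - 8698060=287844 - 8985904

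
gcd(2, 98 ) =2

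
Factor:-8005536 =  - 2^5*3^2*7^1*11^1*19^2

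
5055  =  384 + 4671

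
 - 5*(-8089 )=40445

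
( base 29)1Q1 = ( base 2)11000111100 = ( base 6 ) 11220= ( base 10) 1596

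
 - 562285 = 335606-897891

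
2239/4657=2239/4657 = 0.48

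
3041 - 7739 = -4698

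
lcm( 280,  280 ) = 280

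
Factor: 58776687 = 3^2*131^1*49853^1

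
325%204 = 121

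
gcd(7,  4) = 1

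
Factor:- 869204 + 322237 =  - 546967 = -546967^1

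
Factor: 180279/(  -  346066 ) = - 2^( - 1)*3^3*7^ ( - 1)*11^1*19^(-1)*607^1*1301^ ( - 1 ) 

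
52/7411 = 52/7411 = 0.01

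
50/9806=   25/4903 = 0.01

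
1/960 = 1/960 = 0.00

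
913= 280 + 633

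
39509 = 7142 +32367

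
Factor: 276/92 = 3 = 3^1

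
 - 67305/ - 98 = 686  +  11/14=686.79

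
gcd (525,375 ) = 75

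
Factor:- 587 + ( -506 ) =-1093^1 = - 1093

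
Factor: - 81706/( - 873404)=40853/436702 = 2^ ( - 1)*7^( - 1 )*31193^(-1)*40853^1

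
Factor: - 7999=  - 19^1 *421^1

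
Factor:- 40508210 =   -  2^1*5^1*4050821^1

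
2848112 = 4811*592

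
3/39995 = 3/39995  =  0.00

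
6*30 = 180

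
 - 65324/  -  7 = 9332/1 = 9332.00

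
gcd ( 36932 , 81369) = 1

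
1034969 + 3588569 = 4623538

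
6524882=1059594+5465288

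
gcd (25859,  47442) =1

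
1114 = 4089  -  2975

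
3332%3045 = 287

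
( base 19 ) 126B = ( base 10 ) 7706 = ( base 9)11512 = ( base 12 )4562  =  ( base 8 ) 17032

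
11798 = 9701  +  2097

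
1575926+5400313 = 6976239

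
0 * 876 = 0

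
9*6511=58599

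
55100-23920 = 31180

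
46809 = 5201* 9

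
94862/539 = 175 + 537/539 =176.00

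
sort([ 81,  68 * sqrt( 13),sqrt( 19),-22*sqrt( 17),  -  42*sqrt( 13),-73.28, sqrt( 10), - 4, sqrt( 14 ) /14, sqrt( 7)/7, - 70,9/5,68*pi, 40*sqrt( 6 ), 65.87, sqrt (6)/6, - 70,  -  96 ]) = [ - 42*sqrt( 13 ) , - 96, - 22 *sqrt(17 ),-73.28,- 70,-70,-4, sqrt( 14 ) /14, sqrt(7)/7, sqrt(6 )/6,9/5,sqrt (10), sqrt(19), 65.87, 81, 40*sqrt(6 )  ,  68*pi, 68*sqrt( 13 )]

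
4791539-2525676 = 2265863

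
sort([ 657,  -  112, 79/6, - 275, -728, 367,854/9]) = [ - 728, - 275, - 112 , 79/6,  854/9,367, 657 ]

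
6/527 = 6/527 =0.01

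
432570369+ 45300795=477871164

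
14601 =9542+5059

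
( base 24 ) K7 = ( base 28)hb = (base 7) 1264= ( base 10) 487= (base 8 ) 747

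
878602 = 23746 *37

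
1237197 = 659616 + 577581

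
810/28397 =810/28397 = 0.03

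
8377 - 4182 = 4195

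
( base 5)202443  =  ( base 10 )6623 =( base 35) 5e8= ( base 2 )1100111011111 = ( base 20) GB3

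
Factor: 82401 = 3^1*11^2*227^1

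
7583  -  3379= 4204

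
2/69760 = 1/34880  =  0.00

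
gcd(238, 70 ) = 14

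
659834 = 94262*7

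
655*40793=26719415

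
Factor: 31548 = 2^2*3^1*11^1 * 239^1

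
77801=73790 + 4011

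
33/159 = 11/53 = 0.21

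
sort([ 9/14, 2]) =[ 9/14,  2]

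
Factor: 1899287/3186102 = 2^( - 1)*3^(-1)*13^1*146099^1*531017^( - 1 ) 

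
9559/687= 9559/687 = 13.91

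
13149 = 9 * 1461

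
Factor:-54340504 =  - 2^3*1559^1 * 4357^1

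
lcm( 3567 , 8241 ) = 238989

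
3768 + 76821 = 80589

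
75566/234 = 37783/117 = 322.93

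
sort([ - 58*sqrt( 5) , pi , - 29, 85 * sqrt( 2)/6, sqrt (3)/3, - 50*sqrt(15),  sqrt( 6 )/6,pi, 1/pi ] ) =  [  -  50*sqrt(15), - 58 * sqrt( 5), - 29,1/pi,sqrt( 6 )/6,sqrt(3 ) /3,pi,  pi,85*sqrt( 2 )/6 ]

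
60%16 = 12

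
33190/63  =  526 + 52/63 = 526.83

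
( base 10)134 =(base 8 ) 206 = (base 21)68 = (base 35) 3t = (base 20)6e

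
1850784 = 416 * 4449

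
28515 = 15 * 1901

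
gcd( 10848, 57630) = 678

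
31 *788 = 24428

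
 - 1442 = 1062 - 2504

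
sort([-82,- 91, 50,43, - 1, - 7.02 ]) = [ - 91, - 82, - 7.02, - 1, 43, 50 ] 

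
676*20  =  13520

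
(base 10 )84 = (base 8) 124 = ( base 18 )4c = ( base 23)3F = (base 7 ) 150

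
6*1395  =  8370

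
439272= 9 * 48808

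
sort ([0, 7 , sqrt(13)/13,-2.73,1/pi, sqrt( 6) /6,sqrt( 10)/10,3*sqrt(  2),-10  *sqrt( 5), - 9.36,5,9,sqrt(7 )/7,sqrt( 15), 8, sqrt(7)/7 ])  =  [ - 10 * sqrt(5 ), - 9.36, - 2.73,0, sqrt(13)/13,sqrt( 10)/10 , 1/pi,  sqrt(7)/7,sqrt ( 7)/7, sqrt (6)/6,sqrt( 15), 3*sqrt( 2),5 , 7,8 , 9 ] 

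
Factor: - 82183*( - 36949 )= 11^1*3359^1*82183^1 = 3036579667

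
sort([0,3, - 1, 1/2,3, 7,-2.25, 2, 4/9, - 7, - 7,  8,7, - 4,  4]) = [-7, - 7, - 4, - 2.25, - 1, 0,  4/9, 1/2,  2, 3,3, 4, 7, 7, 8]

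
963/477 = 107/53 = 2.02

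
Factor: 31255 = 5^1*7^1*19^1 * 47^1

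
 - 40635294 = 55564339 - 96199633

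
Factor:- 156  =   - 2^2*3^1*13^1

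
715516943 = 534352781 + 181164162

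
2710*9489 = 25715190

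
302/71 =4+18/71 = 4.25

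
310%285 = 25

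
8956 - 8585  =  371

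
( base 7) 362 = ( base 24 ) 7n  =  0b10111111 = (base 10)191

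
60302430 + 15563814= 75866244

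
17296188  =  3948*4381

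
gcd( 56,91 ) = 7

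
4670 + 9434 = 14104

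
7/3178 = 1/454= 0.00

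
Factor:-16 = -2^4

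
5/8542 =5/8542  =  0.00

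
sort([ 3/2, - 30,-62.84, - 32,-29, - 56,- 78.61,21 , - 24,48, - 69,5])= [-78.61 , - 69,  -  62.84, - 56  , - 32,  -  30, - 29 , - 24,3/2,5 , 21, 48] 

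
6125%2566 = 993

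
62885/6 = 10480 + 5/6 = 10480.83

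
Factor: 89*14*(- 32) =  - 2^6*7^1*89^1 = -39872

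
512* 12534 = 6417408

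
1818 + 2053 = 3871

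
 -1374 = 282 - 1656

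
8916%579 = 231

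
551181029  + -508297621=42883408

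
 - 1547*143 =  - 221221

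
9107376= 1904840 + 7202536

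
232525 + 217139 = 449664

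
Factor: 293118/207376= 147/104=2^( - 3)*3^1*7^2*13^( - 1)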